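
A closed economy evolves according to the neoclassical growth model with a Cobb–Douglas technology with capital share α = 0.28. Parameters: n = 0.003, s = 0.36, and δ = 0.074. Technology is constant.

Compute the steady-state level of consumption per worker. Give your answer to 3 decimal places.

c* = 1.166

Steady state requires s·f(k) = (n + δ)·k, i.e. s·k^α = (n + δ)·k.
Rearranging, k^(1−α) = s / (n + δ).
k^0.72 = 0.36 / (0.003 + 0.074) = 0.36 / 0.077 = 4.6753
k* = 4.6753^(1/0.72) ≈ 8.5171
y* = (k*)^α = 8.5171^0.28 ≈ 1.8217
c* = (1 − s)·y* = (1 − 0.36) × 1.8217 ≈ 1.1659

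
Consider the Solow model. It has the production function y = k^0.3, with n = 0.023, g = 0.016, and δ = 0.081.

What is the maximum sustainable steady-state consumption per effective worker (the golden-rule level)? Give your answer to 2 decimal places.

c_gold ≈ 1.04

At the golden rule, f'(k) = n + g + δ, so α·k^(α−1) = n + g + δ and k_gold = (α/(n + g + δ))^(1/(1−α)).
k_gold = (0.3/0.120)^(1/0.7) = 2.5000^1.4286 ≈ 3.7025
c_gold = f(k_gold) − (n + g + δ)·k_gold = 1.4810 − 0.120×3.7025 ≈ 1.0367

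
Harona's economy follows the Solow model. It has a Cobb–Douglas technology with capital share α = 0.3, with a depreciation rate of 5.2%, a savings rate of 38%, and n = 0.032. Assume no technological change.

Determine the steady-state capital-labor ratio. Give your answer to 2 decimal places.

In steady state, investment equals break-even investment: s·k^α = (n + δ)·k.
Dividing both sides by k: k^(1−α) = s / (n + δ).
k^0.7 = 0.38 / (0.032 + 0.052) = 0.38 / 0.084 = 4.5238
k* = 4.5238^(1/0.7) ≈ 8.6384

k* = 8.64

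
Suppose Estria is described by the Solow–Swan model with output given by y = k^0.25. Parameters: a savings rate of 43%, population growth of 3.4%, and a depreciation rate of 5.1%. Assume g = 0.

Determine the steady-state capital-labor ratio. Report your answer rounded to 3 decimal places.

k* = 8.684

At the steady state, Δk = 0, so s·k^α = (n + δ)·k.
Dividing both sides by k: k^(1−α) = s / (n + δ).
k^0.75 = 0.43 / (0.034 + 0.051) = 0.43 / 0.085 = 5.0588
k* = 5.0588^(1/0.75) ≈ 8.6842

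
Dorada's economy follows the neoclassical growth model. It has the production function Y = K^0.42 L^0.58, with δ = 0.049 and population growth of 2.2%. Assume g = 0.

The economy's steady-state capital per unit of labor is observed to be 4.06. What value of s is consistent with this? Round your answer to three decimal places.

In steady state, investment equals break-even investment: s·k^α = (n + δ)·k.
So s / (n + δ) = (k*)^(1−α) = 4.06^0.58 = 2.2540.
Therefore s = 2.2540 × (n + δ) = 2.2540 × 0.071 = 0.1600.

s ≈ 0.160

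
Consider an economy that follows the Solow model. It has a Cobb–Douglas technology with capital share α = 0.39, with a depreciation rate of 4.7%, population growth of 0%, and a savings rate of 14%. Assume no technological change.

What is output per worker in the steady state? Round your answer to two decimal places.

y* = 2.01

At the steady state, Δk = 0, so s·k^α = (n + δ)·k.
Rearranging, k^(1−α) = s / (n + δ).
k^0.61 = 0.14 / (0.000 + 0.047) = 0.14 / 0.047 = 2.9787
k* = 2.9787^(1/0.61) ≈ 5.9854
y* = (k*)^α = 5.9854^0.39 ≈ 2.0094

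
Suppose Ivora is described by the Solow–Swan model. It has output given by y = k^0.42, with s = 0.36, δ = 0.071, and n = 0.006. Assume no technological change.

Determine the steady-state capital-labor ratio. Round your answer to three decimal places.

k* = 14.284

Steady state requires s·f(k) = (n + δ)·k, i.e. s·k^α = (n + δ)·k.
Dividing both sides by k: k^(1−α) = s / (n + δ).
k^0.58 = 0.36 / (0.006 + 0.071) = 0.36 / 0.077 = 4.6753
k* = 4.6753^(1/0.58) ≈ 14.2838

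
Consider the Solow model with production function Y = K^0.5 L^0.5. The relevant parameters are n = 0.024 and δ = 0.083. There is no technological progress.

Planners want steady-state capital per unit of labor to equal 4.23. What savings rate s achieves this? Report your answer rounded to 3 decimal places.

In steady state, investment equals break-even investment: s·k^α = (n + δ)·k.
So s / (n + δ) = (k*)^(1−α) = 4.23^0.5 = 2.0567.
Therefore s = 2.0567 × (n + δ) = 2.0567 × 0.107 = 0.2201.

s ≈ 0.220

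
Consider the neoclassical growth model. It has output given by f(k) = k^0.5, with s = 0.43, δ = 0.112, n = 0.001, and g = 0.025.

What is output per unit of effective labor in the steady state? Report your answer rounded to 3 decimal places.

y* ≈ 3.116

At the steady state, Δk = 0, so s·k^α = (n + g + δ)·k.
Dividing both sides by k: k^(1−α) = s / (n + g + δ).
k^0.5 = 0.43 / (0.001 + 0.025 + 0.112) = 0.43 / 0.138 = 3.1159
k* = 3.1159^(1/0.5) ≈ 9.7088
y* = (k*)^α = 9.7088^0.5 ≈ 3.1159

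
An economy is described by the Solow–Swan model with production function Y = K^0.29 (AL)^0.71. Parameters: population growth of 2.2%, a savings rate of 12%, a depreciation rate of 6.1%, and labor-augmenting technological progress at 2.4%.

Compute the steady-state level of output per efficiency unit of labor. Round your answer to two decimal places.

y* = 1.05

In steady state, investment equals break-even investment: s·k^α = (n + g + δ)·k.
Rearranging, k^(1−α) = s / (n + g + δ).
k^0.71 = 0.12 / (0.022 + 0.024 + 0.061) = 0.12 / 0.107 = 1.1215
k* = 1.1215^(1/0.71) ≈ 1.1753
y* = (k*)^α = 1.1753^0.29 ≈ 1.0480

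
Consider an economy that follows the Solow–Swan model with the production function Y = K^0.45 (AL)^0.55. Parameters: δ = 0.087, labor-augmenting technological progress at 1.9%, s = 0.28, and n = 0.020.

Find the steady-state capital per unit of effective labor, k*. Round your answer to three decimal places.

k* = 4.271

Steady state requires s·f(k) = (n + g + δ)·k, i.e. s·k^α = (n + g + δ)·k.
Dividing both sides by k: k^(1−α) = s / (n + g + δ).
k^0.55 = 0.28 / (0.020 + 0.019 + 0.087) = 0.28 / 0.126 = 2.2222
k* = 2.2222^(1/0.55) ≈ 4.2709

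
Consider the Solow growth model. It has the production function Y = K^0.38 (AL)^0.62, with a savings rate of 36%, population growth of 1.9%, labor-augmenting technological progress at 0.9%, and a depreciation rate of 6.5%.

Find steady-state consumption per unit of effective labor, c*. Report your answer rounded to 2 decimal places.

Steady state requires s·f(k) = (n + g + δ)·k, i.e. s·k^α = (n + g + δ)·k.
Dividing both sides by k: k^(1−α) = s / (n + g + δ).
k^0.62 = 0.36 / (0.019 + 0.009 + 0.065) = 0.36 / 0.093 = 3.8710
k* = 3.8710^(1/0.62) ≈ 8.8736
y* = (k*)^α = 8.8736^0.38 ≈ 2.2923
c* = (1 − s)·y* = (1 − 0.36) × 2.2923 ≈ 1.4671

c* ≈ 1.47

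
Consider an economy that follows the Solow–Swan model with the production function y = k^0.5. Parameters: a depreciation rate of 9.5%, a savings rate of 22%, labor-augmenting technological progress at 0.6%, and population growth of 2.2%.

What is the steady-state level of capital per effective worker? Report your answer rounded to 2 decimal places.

Steady state requires s·f(k) = (n + g + δ)·k, i.e. s·k^α = (n + g + δ)·k.
Rearranging, k^(1−α) = s / (n + g + δ).
k^0.5 = 0.22 / (0.022 + 0.006 + 0.095) = 0.22 / 0.123 = 1.7886
k* = 1.7886^(1/0.5) ≈ 3.1991

k* ≈ 3.20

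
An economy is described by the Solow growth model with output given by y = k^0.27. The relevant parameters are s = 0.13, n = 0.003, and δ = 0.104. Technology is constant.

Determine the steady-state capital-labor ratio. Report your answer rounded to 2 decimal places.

Steady state requires s·f(k) = (n + δ)·k, i.e. s·k^α = (n + δ)·k.
Dividing both sides by k: k^(1−α) = s / (n + δ).
k^0.73 = 0.13 / (0.003 + 0.104) = 0.13 / 0.107 = 1.2150
k* = 1.2150^(1/0.73) ≈ 1.3057

k* = 1.31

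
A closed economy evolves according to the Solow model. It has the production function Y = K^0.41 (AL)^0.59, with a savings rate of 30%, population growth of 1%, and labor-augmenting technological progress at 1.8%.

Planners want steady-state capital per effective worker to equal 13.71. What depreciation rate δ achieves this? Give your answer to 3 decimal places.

δ ≈ 0.036

Steady state requires s·f(k) = (n + g + δ)·k, i.e. s·k^α = (n + g + δ)·k.
So s / (n + g + δ) = (k*)^(1−α) = 13.71^0.59 = 4.6865.
Therefore n + g + δ = s / 4.6865 = 0.30 / 4.6865 = 0.0640, so δ = 0.0640 − 0.028 = 0.0360.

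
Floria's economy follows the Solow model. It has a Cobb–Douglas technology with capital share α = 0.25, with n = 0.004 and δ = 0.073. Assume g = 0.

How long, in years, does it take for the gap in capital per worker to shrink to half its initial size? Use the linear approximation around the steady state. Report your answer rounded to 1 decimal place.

Near the steady state the convergence rate is λ = (1 − α)(n + δ).
λ = (1 − 0.25) × 0.077 = 0.75 × 0.077 = 0.05775
Half-life = ln 2 / λ = 0.6931 / 0.05775 ≈ 12.00 years

t_½ ≈ 12.0 years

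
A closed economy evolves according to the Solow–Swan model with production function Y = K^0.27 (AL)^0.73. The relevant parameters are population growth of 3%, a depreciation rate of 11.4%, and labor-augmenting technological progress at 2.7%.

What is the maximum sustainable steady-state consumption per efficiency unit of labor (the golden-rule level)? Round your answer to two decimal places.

c_gold ≈ 0.86

At the golden rule, f'(k) = n + g + δ, so α·k^(α−1) = n + g + δ and k_gold = (α/(n + g + δ))^(1/(1−α)).
k_gold = (0.27/0.171)^(1/0.73) = 1.5789^1.3699 ≈ 1.8695
c_gold = f(k_gold) − (n + g + δ)·k_gold = 1.1840 − 0.171×1.8695 ≈ 0.8643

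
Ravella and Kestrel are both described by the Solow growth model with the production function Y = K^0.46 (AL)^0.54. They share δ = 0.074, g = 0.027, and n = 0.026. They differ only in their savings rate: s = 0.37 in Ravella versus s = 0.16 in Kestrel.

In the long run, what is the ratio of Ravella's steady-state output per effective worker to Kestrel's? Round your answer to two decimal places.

Steady-state y* = [s/(n + g + δ)]^(α/(1−α)), so the ratio is [ (s_R/(n + g + δ)_R) / (s_K/(n + g + δ)_K) ]^0.8519.
s_R/(n + g + δ)_R = 0.37/0.127 = 2.9134; s_K/(n + g + δ)_K = 0.16/0.127 = 1.2598.
Ratio = (2.9134/1.2598)^0.8519 = 2.3126^0.8519 ≈ 2.0426

ratio ≈ 2.04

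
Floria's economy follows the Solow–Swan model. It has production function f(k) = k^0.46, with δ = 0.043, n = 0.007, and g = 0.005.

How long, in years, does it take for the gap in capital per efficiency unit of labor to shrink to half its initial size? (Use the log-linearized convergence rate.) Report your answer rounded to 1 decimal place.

half-life ≈ 23.3 years

Near the steady state the convergence rate is λ = (1 − α)(n + g + δ).
λ = (1 − 0.46) × 0.055 = 0.54 × 0.055 = 0.0297
Half-life = ln 2 / λ = 0.6931 / 0.0297 ≈ 23.34 years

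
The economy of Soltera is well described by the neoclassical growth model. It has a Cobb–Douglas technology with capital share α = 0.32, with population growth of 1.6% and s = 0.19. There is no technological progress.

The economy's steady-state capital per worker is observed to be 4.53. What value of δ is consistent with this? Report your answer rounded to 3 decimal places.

In steady state, investment equals break-even investment: s·k^α = (n + δ)·k.
So s / (n + δ) = (k*)^(1−α) = 4.53^0.68 = 2.7935.
Therefore n + δ = s / 2.7935 = 0.19 / 2.7935 = 0.0680, so δ = 0.0680 − 0.016 = 0.0520.

δ ≈ 0.052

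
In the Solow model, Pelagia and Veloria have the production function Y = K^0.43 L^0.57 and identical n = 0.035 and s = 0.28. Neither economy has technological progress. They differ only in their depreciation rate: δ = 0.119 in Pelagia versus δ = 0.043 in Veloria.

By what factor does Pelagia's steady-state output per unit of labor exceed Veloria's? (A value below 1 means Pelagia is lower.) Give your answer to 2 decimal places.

Steady-state y* = [s/(n + δ)]^(α/(1−α)), so the ratio is [ (s_P/(n + δ)_P) / (s_V/(n + δ)_V) ]^0.7544.
s_P/(n + δ)_P = 0.28/0.154 = 1.8182; s_V/(n + δ)_V = 0.28/0.078 = 3.5897.
Ratio = (1.8182/3.5897)^0.7544 = 0.5065^0.7544 ≈ 0.5986

ratio ≈ 0.60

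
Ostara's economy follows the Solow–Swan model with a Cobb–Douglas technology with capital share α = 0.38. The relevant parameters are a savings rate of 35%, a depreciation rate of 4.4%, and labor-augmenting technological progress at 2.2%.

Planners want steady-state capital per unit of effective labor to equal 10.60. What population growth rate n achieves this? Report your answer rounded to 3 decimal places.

n ≈ 0.015

In steady state, investment equals break-even investment: s·k^α = (n + g + δ)·k.
So s / (n + g + δ) = (k*)^(1−α) = 10.60^0.62 = 4.3220.
Therefore n + g + δ = s / 4.3220 = 0.35 / 4.3220 = 0.0810, so n = 0.0810 − 0.066 = 0.0150.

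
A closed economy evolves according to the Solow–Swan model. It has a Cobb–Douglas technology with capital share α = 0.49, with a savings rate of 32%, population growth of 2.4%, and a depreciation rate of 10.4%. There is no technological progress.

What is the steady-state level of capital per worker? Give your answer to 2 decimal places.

k* ≈ 6.03

In steady state, investment equals break-even investment: s·k^α = (n + δ)·k.
Dividing both sides by k: k^(1−α) = s / (n + δ).
k^0.51 = 0.32 / (0.024 + 0.104) = 0.32 / 0.128 = 2.5000
k* = 2.5000^(1/0.51) ≈ 6.0294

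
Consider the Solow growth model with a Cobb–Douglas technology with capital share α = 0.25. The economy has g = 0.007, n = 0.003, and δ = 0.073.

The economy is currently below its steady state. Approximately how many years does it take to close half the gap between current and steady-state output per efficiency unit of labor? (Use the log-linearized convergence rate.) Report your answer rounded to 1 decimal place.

half-life ≈ 11.1 years

Near the steady state the convergence rate is λ = (1 − α)(n + g + δ).
λ = (1 − 0.25) × 0.083 = 0.75 × 0.083 = 0.06225
Half-life = ln 2 / λ = 0.6931 / 0.06225 ≈ 11.13 years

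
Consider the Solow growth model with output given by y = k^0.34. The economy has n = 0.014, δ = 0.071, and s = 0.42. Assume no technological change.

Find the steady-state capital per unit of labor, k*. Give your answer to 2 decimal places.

k* = 11.25

In steady state, investment equals break-even investment: s·k^α = (n + δ)·k.
Dividing both sides by k: k^(1−α) = s / (n + δ).
k^0.66 = 0.42 / (0.014 + 0.071) = 0.42 / 0.085 = 4.9412
k* = 4.9412^(1/0.66) ≈ 11.2528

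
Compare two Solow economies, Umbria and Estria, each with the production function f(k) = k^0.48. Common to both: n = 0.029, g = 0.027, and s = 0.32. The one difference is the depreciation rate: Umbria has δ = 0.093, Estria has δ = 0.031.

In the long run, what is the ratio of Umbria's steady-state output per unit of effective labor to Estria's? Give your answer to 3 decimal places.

y*_U / y*_E ≈ 0.609

Steady-state y* = [s/(n + g + δ)]^(α/(1−α)), so the ratio is [ (s_U/(n + g + δ)_U) / (s_E/(n + g + δ)_E) ]^0.9231.
s_U/(n + g + δ)_U = 0.32/0.149 = 2.1477; s_E/(n + g + δ)_E = 0.32/0.087 = 3.6782.
Ratio = (2.1477/3.6782)^0.9231 = 0.5839^0.9231 ≈ 0.6086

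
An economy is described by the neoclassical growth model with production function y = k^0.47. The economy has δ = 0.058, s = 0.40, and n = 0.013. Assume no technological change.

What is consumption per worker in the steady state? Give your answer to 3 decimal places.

At the steady state, Δk = 0, so s·k^α = (n + δ)·k.
Dividing both sides by k: k^(1−α) = s / (n + δ).
k^0.53 = 0.40 / (0.013 + 0.058) = 0.40 / 0.071 = 5.6338
k* = 5.6338^(1/0.53) ≈ 26.0980
y* = (k*)^α = 26.0980^0.47 ≈ 4.6324
c* = (1 − s)·y* = (1 − 0.40) × 4.6324 ≈ 2.7794

c* ≈ 2.779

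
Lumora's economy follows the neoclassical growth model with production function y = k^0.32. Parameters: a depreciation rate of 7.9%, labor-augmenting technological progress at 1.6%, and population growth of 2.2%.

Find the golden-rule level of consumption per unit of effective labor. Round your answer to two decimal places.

c_gold ≈ 1.09

At the golden rule, f'(k) = n + g + δ, so α·k^(α−1) = n + g + δ and k_gold = (α/(n + g + δ))^(1/(1−α)).
k_gold = (0.32/0.117)^(1/0.68) = 2.7350^1.4706 ≈ 4.3913
c_gold = f(k_gold) − (n + g + δ)·k_gold = 1.6056 − 0.117×4.3913 ≈ 1.0918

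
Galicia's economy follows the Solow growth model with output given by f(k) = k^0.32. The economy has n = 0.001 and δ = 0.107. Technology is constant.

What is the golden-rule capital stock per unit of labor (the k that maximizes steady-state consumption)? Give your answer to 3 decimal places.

k_gold ≈ 4.940

The golden rule sets f'(k) = n + δ, i.e. α·k^(α−1) = n + δ.
So k^(1−α) = α / (n + δ) = 0.32 / 0.108 = 2.9630.
k_gold = 2.9630^(1/0.68) ≈ 4.9400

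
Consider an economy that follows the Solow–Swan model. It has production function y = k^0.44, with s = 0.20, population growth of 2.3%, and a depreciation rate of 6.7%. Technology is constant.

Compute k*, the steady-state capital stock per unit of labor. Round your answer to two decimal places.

k* ≈ 4.16

At the steady state, Δk = 0, so s·k^α = (n + δ)·k.
Dividing both sides by k: k^(1−α) = s / (n + δ).
k^0.56 = 0.20 / (0.023 + 0.067) = 0.20 / 0.090 = 2.2222
k* = 2.2222^(1/0.56) ≈ 4.1616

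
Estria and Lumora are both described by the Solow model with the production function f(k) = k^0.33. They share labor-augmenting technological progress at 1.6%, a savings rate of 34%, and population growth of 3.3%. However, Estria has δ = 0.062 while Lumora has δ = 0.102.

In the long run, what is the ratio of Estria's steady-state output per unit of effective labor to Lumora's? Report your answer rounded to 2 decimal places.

y*_E / y*_L ≈ 1.16

Steady-state y* = [s/(n + g + δ)]^(α/(1−α)), so the ratio is [ (s_E/(n + g + δ)_E) / (s_L/(n + g + δ)_L) ]^0.4925.
s_E/(n + g + δ)_E = 0.34/0.111 = 3.0631; s_L/(n + g + δ)_L = 0.34/0.151 = 2.2517.
Ratio = (3.0631/2.2517)^0.4925 = 1.3603^0.4925 ≈ 1.1636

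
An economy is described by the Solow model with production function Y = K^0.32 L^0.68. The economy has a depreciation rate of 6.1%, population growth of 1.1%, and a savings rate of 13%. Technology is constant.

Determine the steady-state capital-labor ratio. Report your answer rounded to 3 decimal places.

k* = 2.384

At the steady state, Δk = 0, so s·k^α = (n + δ)·k.
Rearranging, k^(1−α) = s / (n + δ).
k^0.68 = 0.13 / (0.011 + 0.061) = 0.13 / 0.072 = 1.8056
k* = 1.8056^(1/0.68) ≈ 2.3844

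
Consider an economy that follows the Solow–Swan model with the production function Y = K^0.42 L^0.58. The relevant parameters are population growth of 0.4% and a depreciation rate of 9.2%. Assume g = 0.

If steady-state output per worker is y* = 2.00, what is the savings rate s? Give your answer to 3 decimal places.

s ≈ 0.250

In steady state, investment equals break-even investment: s·k^α = (n + δ)·k.
Since y* = [s/(n + δ)]^(α/(1−α)), we have s/(n + δ) = (y*)^((1−α)/α) = 2.00^1.381 = 2.6045.
Therefore s = 2.6045 × (n + δ) = 2.6045 × 0.096 = 0.2500.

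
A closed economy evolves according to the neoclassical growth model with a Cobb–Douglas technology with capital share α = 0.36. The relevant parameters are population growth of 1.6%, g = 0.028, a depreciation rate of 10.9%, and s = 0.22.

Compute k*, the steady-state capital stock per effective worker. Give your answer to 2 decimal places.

At the steady state, Δk = 0, so s·k^α = (n + g + δ)·k.
Rearranging, k^(1−α) = s / (n + g + δ).
k^0.64 = 0.22 / (0.016 + 0.028 + 0.109) = 0.22 / 0.153 = 1.4379
k* = 1.4379^(1/0.64) ≈ 1.7638

k* = 1.76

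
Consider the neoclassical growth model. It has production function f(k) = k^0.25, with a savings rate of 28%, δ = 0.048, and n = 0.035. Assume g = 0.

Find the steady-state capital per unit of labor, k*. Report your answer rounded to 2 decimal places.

k* ≈ 5.06

Steady state requires s·f(k) = (n + δ)·k, i.e. s·k^α = (n + δ)·k.
Dividing both sides by k: k^(1−α) = s / (n + δ).
k^0.75 = 0.28 / (0.035 + 0.048) = 0.28 / 0.083 = 3.3735
k* = 3.3735^(1/0.75) ≈ 5.0595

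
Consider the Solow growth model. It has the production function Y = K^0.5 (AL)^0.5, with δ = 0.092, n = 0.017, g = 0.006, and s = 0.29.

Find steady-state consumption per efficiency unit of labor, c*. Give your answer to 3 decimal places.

Steady state requires s·f(k) = (n + g + δ)·k, i.e. s·k^α = (n + g + δ)·k.
Dividing both sides by k: k^(1−α) = s / (n + g + δ).
k^0.5 = 0.29 / (0.017 + 0.006 + 0.092) = 0.29 / 0.115 = 2.5217
k* = 2.5217^(1/0.5) ≈ 6.3590
y* = (k*)^α = 6.3590^0.5 ≈ 2.5217
c* = (1 − s)·y* = (1 − 0.29) × 2.5217 ≈ 1.7904

c* ≈ 1.790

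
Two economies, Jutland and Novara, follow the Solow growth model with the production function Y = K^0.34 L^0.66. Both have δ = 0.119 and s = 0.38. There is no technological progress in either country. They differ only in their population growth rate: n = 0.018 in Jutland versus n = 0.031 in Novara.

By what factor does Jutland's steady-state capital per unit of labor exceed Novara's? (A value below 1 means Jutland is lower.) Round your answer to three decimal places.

ratio ≈ 1.147

Steady-state k* = [s/(n + δ)]^(1/(1−α)), so the ratio is [ (s_J/(n + δ)_J) / (s_N/(n + δ)_N) ]^1.5152.
s_J/(n + δ)_J = 0.38/0.137 = 2.7737; s_N/(n + δ)_N = 0.38/0.150 = 2.5333.
Ratio = (2.7737/2.5333)^1.5152 = 1.0949^1.5152 ≈ 1.1473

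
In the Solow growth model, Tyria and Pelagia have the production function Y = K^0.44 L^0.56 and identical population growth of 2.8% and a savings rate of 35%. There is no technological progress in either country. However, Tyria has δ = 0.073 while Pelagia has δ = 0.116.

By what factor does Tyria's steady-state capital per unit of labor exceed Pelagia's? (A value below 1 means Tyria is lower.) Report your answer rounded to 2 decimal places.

ratio ≈ 1.88

Steady-state k* = [s/(n + δ)]^(1/(1−α)), so the ratio is [ (s_T/(n + δ)_T) / (s_P/(n + δ)_P) ]^1.7857.
s_T/(n + δ)_T = 0.35/0.101 = 3.4653; s_P/(n + δ)_P = 0.35/0.144 = 2.4306.
Ratio = (3.4653/2.4306)^1.7857 = 1.4257^1.7857 ≈ 1.8839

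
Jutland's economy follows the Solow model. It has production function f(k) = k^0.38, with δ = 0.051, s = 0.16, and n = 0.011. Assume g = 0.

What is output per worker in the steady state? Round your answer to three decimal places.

Steady state requires s·f(k) = (n + δ)·k, i.e. s·k^α = (n + δ)·k.
Rearranging, k^(1−α) = s / (n + δ).
k^0.62 = 0.16 / (0.011 + 0.051) = 0.16 / 0.062 = 2.5806
k* = 2.5806^(1/0.62) ≈ 4.6139
y* = (k*)^α = 4.6139^0.38 ≈ 1.7879

y* ≈ 1.788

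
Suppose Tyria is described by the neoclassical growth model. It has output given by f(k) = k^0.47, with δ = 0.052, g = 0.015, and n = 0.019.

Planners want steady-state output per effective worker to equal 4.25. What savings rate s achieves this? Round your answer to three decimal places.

s ≈ 0.440

In steady state, investment equals break-even investment: s·k^α = (n + g + δ)·k.
Since y* = [s/(n + g + δ)]^(α/(1−α)), we have s/(n + g + δ) = (y*)^((1−α)/α) = 4.25^1.1277 = 5.1125.
Therefore s = 5.1125 × (n + g + δ) = 5.1125 × 0.086 = 0.4397.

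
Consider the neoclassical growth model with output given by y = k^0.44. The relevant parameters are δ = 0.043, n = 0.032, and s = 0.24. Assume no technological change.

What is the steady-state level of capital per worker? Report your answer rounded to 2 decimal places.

Steady state requires s·f(k) = (n + δ)·k, i.e. s·k^α = (n + δ)·k.
Rearranging, k^(1−α) = s / (n + δ).
k^0.56 = 0.24 / (0.032 + 0.043) = 0.24 / 0.075 = 3.2000
k* = 3.2000^(1/0.56) ≈ 7.9809

k* ≈ 7.98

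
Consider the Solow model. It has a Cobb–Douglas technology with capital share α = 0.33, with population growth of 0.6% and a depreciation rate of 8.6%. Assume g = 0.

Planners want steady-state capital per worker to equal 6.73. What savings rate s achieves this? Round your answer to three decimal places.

s ≈ 0.330

Steady state requires s·f(k) = (n + δ)·k, i.e. s·k^α = (n + δ)·k.
So s / (n + δ) = (k*)^(1−α) = 6.73^0.67 = 3.5873.
Therefore s = 3.5873 × (n + δ) = 3.5873 × 0.092 = 0.3300.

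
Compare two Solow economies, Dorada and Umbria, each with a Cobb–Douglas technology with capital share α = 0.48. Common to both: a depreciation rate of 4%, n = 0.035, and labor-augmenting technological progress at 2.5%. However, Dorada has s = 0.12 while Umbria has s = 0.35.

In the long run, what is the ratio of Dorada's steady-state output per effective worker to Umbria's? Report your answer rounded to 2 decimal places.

ratio ≈ 0.37

Steady-state y* = [s/(n + g + δ)]^(α/(1−α)), so the ratio is [ (s_D/(n + g + δ)_D) / (s_U/(n + g + δ)_U) ]^0.9231.
s_D/(n + g + δ)_D = 0.12/0.100 = 1.2000; s_U/(n + g + δ)_U = 0.35/0.100 = 3.5000.
Ratio = (1.2000/3.5000)^0.9231 = 0.3429^0.9231 ≈ 0.3723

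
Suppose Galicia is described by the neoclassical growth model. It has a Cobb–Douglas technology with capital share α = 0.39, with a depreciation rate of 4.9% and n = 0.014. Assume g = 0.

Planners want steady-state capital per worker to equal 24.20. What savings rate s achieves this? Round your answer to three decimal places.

In steady state, investment equals break-even investment: s·k^α = (n + δ)·k.
So s / (n + δ) = (k*)^(1−α) = 24.20^0.61 = 6.9844.
Therefore s = 6.9844 × (n + δ) = 6.9844 × 0.063 = 0.4400.

s ≈ 0.440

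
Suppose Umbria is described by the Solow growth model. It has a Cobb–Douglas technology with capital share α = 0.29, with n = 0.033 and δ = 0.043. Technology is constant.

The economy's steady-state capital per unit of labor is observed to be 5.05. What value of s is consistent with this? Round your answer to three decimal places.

s ≈ 0.240

In steady state, investment equals break-even investment: s·k^α = (n + δ)·k.
So s / (n + δ) = (k*)^(1−α) = 5.05^0.71 = 3.1575.
Therefore s = 3.1575 × (n + δ) = 3.1575 × 0.076 = 0.2400.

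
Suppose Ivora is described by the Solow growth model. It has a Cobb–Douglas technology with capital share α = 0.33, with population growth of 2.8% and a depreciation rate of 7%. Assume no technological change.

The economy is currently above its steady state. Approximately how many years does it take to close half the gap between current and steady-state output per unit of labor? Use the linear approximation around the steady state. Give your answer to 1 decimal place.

Near the steady state the convergence rate is λ = (1 − α)(n + δ).
λ = (1 − 0.33) × 0.098 = 0.67 × 0.098 = 0.06566
Half-life = ln 2 / λ = 0.6931 / 0.06566 ≈ 10.56 years

half-life ≈ 10.6 years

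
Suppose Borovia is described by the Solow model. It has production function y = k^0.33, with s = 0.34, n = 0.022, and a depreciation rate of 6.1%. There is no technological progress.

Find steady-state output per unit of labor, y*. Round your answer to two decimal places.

y* ≈ 2.00

Steady state requires s·f(k) = (n + δ)·k, i.e. s·k^α = (n + δ)·k.
Rearranging, k^(1−α) = s / (n + δ).
k^0.67 = 0.34 / (0.022 + 0.061) = 0.34 / 0.083 = 4.0964
k* = 4.0964^(1/0.67) ≈ 8.2041
y* = (k*)^α = 8.2041^0.33 ≈ 2.0028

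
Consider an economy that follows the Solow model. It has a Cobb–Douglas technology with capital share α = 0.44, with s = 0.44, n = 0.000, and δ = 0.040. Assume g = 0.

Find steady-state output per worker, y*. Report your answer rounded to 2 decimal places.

In steady state, investment equals break-even investment: s·k^α = (n + δ)·k.
Rearranging, k^(1−α) = s / (n + δ).
k^0.56 = 0.44 / (0.000 + 0.040) = 0.44 / 0.040 = 11.0000
k* = 11.0000^(1/0.56) ≈ 72.3819
y* = (k*)^α = 72.3819^0.44 ≈ 6.5802

y* = 6.58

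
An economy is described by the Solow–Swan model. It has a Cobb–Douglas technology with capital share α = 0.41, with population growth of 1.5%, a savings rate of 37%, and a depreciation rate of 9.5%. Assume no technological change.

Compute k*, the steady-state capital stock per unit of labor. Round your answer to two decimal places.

k* = 7.81

At the steady state, Δk = 0, so s·k^α = (n + δ)·k.
Rearranging, k^(1−α) = s / (n + δ).
k^0.59 = 0.37 / (0.015 + 0.095) = 0.37 / 0.110 = 3.3636
k* = 3.3636^(1/0.59) ≈ 7.8143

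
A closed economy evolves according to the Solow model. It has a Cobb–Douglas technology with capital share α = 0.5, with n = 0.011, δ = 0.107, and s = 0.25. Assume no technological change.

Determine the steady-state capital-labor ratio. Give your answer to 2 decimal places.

Steady state requires s·f(k) = (n + δ)·k, i.e. s·k^α = (n + δ)·k.
Dividing both sides by k: k^(1−α) = s / (n + δ).
k^0.5 = 0.25 / (0.011 + 0.107) = 0.25 / 0.118 = 2.1186
k* = 2.1186^(1/0.5) ≈ 4.4885

k* = 4.49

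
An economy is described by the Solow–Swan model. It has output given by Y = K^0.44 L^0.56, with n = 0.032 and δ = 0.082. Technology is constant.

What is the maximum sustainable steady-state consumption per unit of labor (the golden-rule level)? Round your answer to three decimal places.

At the golden rule, f'(k) = n + δ, so α·k^(α−1) = n + δ and k_gold = (α/(n + δ))^(1/(1−α)).
k_gold = (0.44/0.114)^(1/0.56) = 3.8596^1.7857 ≈ 11.1529
c_gold = f(k_gold) − (n + δ)·k_gold = 2.8897 − 0.114×11.1529 ≈ 1.6183

c_gold ≈ 1.618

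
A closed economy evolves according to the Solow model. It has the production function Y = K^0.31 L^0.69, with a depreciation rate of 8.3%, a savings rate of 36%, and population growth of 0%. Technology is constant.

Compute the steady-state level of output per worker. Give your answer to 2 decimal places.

y* = 1.93

At the steady state, Δk = 0, so s·k^α = (n + δ)·k.
Rearranging, k^(1−α) = s / (n + δ).
k^0.69 = 0.36 / (0.000 + 0.083) = 0.36 / 0.083 = 4.3373
k* = 4.3373^(1/0.69) ≈ 8.3851
y* = (k*)^α = 8.3851^0.31 ≈ 1.9332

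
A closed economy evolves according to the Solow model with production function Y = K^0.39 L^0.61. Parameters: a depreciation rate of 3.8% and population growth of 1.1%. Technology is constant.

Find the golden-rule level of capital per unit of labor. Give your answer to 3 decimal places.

The golden rule sets f'(k) = n + δ, i.e. α·k^(α−1) = n + δ.
So k^(1−α) = α / (n + δ) = 0.39 / 0.049 = 7.9592.
k_gold = 7.9592^(1/0.61) ≈ 29.9802

k_gold ≈ 29.980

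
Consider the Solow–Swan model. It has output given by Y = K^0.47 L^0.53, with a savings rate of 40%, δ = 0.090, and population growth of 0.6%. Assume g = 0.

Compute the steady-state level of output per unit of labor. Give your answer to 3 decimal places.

y* ≈ 3.545

At the steady state, Δk = 0, so s·k^α = (n + δ)·k.
Rearranging, k^(1−α) = s / (n + δ).
k^0.53 = 0.40 / (0.006 + 0.090) = 0.40 / 0.096 = 4.1667
k* = 4.1667^(1/0.53) ≈ 14.7713
y* = (k*)^α = 14.7713^0.47 ≈ 3.5451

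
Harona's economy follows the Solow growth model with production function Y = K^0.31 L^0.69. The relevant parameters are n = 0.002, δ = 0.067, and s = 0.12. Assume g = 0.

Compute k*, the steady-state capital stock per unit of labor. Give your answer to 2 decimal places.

k* = 2.23

At the steady state, Δk = 0, so s·k^α = (n + δ)·k.
Rearranging, k^(1−α) = s / (n + δ).
k^0.69 = 0.12 / (0.002 + 0.067) = 0.12 / 0.069 = 1.7391
k* = 1.7391^(1/0.69) ≈ 2.2300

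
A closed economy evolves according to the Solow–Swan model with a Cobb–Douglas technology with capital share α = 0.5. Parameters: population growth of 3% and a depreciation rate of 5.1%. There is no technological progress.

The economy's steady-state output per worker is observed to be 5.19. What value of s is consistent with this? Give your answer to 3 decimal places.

s ≈ 0.420

At the steady state, Δk = 0, so s·k^α = (n + δ)·k.
Since y* = [s/(n + δ)]^(α/(1−α)), we have s/(n + δ) = (y*)^((1−α)/α) = 5.19^1 = 5.1900.
Therefore s = 5.1900 × (n + δ) = 5.1900 × 0.081 = 0.4204.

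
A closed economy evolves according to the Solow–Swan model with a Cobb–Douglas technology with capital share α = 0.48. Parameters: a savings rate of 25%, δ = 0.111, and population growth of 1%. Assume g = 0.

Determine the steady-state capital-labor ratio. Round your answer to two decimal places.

Steady state requires s·f(k) = (n + δ)·k, i.e. s·k^α = (n + δ)·k.
Dividing both sides by k: k^(1−α) = s / (n + δ).
k^0.52 = 0.25 / (0.010 + 0.111) = 0.25 / 0.121 = 2.0661
k* = 2.0661^(1/0.52) ≈ 4.0370

k* = 4.04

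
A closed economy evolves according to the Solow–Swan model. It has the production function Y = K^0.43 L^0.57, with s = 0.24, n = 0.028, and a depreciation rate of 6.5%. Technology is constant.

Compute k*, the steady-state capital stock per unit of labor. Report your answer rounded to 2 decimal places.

In steady state, investment equals break-even investment: s·k^α = (n + δ)·k.
Dividing both sides by k: k^(1−α) = s / (n + δ).
k^0.57 = 0.24 / (0.028 + 0.065) = 0.24 / 0.093 = 2.5806
k* = 2.5806^(1/0.57) ≈ 5.2761

k* = 5.28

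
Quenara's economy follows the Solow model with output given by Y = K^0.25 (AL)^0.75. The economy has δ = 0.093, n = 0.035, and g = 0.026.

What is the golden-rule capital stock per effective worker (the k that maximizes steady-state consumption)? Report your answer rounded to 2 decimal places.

The golden rule sets f'(k) = n + g + δ, i.e. α·k^(α−1) = n + g + δ.
So k^(1−α) = α / (n + g + δ) = 0.25 / 0.154 = 1.6234.
k_gold = 1.6234^(1/0.75) ≈ 1.9080

k_gold ≈ 1.91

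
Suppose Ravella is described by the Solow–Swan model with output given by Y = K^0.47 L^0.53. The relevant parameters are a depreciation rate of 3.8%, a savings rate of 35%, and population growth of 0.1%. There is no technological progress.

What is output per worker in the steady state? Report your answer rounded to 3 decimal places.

In steady state, investment equals break-even investment: s·k^α = (n + δ)·k.
Dividing both sides by k: k^(1−α) = s / (n + δ).
k^0.53 = 0.35 / (0.001 + 0.038) = 0.35 / 0.039 = 8.9744
k* = 8.9744^(1/0.53) ≈ 62.8237
y* = (k*)^α = 62.8237^0.47 ≈ 7.0003

y* ≈ 7.000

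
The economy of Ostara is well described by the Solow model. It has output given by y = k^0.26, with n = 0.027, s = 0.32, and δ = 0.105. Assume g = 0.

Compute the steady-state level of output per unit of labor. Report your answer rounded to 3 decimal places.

y* ≈ 1.365

Steady state requires s·f(k) = (n + δ)·k, i.e. s·k^α = (n + δ)·k.
Rearranging, k^(1−α) = s / (n + δ).
k^0.74 = 0.32 / (0.027 + 0.105) = 0.32 / 0.132 = 2.4242
k* = 2.4242^(1/0.74) ≈ 3.3089
y* = (k*)^α = 3.3089^0.26 ≈ 1.3650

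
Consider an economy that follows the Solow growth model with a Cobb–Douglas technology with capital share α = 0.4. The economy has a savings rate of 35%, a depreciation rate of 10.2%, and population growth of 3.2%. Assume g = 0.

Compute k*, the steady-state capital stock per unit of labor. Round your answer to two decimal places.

k* = 4.95

Steady state requires s·f(k) = (n + δ)·k, i.e. s·k^α = (n + δ)·k.
Dividing both sides by k: k^(1−α) = s / (n + δ).
k^0.6 = 0.35 / (0.032 + 0.102) = 0.35 / 0.134 = 2.6119
k* = 2.6119^(1/0.6) ≈ 4.9537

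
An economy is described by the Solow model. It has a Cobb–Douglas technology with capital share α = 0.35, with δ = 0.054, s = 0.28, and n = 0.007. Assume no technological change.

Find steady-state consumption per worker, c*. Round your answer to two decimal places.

In steady state, investment equals break-even investment: s·k^α = (n + δ)·k.
Dividing both sides by k: k^(1−α) = s / (n + δ).
k^0.65 = 0.28 / (0.007 + 0.054) = 0.28 / 0.061 = 4.5902
k* = 4.5902^(1/0.65) ≈ 10.4280
y* = (k*)^α = 10.4280^0.35 ≈ 2.2718
c* = (1 − s)·y* = (1 − 0.28) × 2.2718 ≈ 1.6357

c* ≈ 1.64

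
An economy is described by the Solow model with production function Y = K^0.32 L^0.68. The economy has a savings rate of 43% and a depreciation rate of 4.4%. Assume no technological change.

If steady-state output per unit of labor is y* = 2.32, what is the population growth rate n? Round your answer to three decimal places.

In steady state, investment equals break-even investment: s·k^α = (n + δ)·k.
Since y* = [s/(n + δ)]^(α/(1−α)), we have s/(n + δ) = (y*)^((1−α)/α) = 2.32^2.125 = 5.9795.
Therefore n + δ = s / 5.9795 = 0.43 / 5.9795 = 0.0719, so n = 0.0719 − 0.044 = 0.0279.

n ≈ 0.028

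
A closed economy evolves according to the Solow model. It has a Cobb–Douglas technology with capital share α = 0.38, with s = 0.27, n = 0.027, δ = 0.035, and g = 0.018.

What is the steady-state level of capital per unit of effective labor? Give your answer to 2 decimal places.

k* = 7.11

In steady state, investment equals break-even investment: s·k^α = (n + g + δ)·k.
Dividing both sides by k: k^(1−α) = s / (n + g + δ).
k^0.62 = 0.27 / (0.027 + 0.018 + 0.035) = 0.27 / 0.080 = 3.3750
k* = 3.3750^(1/0.62) ≈ 7.1130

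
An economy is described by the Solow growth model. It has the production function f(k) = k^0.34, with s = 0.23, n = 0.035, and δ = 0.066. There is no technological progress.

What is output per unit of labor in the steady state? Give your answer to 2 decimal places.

y* ≈ 1.53

Steady state requires s·f(k) = (n + δ)·k, i.e. s·k^α = (n + δ)·k.
Dividing both sides by k: k^(1−α) = s / (n + δ).
k^0.66 = 0.23 / (0.035 + 0.066) = 0.23 / 0.101 = 2.2772
k* = 2.2772^(1/0.66) ≈ 3.4795
y* = (k*)^α = 3.4795^0.34 ≈ 1.5280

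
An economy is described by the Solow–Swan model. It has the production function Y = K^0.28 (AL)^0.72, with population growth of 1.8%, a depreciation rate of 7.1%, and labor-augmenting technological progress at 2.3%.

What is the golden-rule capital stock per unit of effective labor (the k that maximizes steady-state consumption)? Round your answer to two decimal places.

k_gold ≈ 3.57

The golden rule sets f'(k) = n + g + δ, i.e. α·k^(α−1) = n + g + δ.
So k^(1−α) = α / (n + g + δ) = 0.28 / 0.112 = 2.5000.
k_gold = 2.5000^(1/0.72) ≈ 3.5702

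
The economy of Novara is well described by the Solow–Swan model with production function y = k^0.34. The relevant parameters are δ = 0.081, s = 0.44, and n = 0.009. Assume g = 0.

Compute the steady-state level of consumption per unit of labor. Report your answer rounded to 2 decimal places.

In steady state, investment equals break-even investment: s·k^α = (n + δ)·k.
Dividing both sides by k: k^(1−α) = s / (n + δ).
k^0.66 = 0.44 / (0.009 + 0.081) = 0.44 / 0.090 = 4.8889
k* = 4.8889^(1/0.66) ≈ 11.0728
y* = (k*)^α = 11.0728^0.34 ≈ 2.2649
c* = (1 − s)·y* = (1 − 0.44) × 2.2649 ≈ 1.2683

c* ≈ 1.27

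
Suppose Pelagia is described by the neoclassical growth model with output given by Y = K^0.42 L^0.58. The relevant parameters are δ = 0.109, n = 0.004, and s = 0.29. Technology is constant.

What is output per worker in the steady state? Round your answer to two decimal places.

y* ≈ 1.98

Steady state requires s·f(k) = (n + δ)·k, i.e. s·k^α = (n + δ)·k.
Dividing both sides by k: k^(1−α) = s / (n + δ).
k^0.58 = 0.29 / (0.004 + 0.109) = 0.29 / 0.113 = 2.5664
k* = 2.5664^(1/0.58) ≈ 5.0785
y* = (k*)^α = 5.0785^0.42 ≈ 1.9788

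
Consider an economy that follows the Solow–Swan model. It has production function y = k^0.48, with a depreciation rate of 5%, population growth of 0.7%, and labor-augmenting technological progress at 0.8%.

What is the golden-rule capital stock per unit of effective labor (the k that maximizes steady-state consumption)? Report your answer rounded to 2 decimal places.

The golden rule sets f'(k) = n + g + δ, i.e. α·k^(α−1) = n + g + δ.
So k^(1−α) = α / (n + g + δ) = 0.48 / 0.065 = 7.3846.
k_gold = 7.3846^(1/0.52) ≈ 46.7584

k_gold ≈ 46.76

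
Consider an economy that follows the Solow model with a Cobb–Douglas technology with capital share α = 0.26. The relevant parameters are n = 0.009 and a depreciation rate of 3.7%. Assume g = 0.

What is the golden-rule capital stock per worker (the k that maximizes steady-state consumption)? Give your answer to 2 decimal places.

k_gold ≈ 10.39

The golden rule sets f'(k) = n + δ, i.e. α·k^(α−1) = n + δ.
So k^(1−α) = α / (n + δ) = 0.26 / 0.046 = 5.6522.
k_gold = 5.6522^(1/0.74) ≈ 10.3875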